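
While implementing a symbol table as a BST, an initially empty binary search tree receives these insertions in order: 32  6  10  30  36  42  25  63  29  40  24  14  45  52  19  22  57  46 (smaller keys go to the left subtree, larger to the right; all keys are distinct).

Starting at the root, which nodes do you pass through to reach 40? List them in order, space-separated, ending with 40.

Insert 32: tree is empty, so 32 becomes the root.
Insert 6: 6 < 32 → go left. Place as left child of 32.
Insert 10: 10 < 32 → go left; 10 > 6 → go right. Place as right child of 6.
Insert 30: 30 < 32 → go left; 30 > 6 → go right; 30 > 10 → go right. Place as right child of 10.
Insert 36: 36 > 32 → go right. Place as right child of 32.
Insert 42: 42 > 32 → go right; 42 > 36 → go right. Place as right child of 36.
Insert 25: 25 < 32 → go left; 25 > 6 → go right; 25 > 10 → go right; 25 < 30 → go left. Place as left child of 30.
Insert 63: 63 > 32 → go right; 63 > 36 → go right; 63 > 42 → go right. Place as right child of 42.
Insert 29: 29 < 32 → go left; 29 > 6 → go right; 29 > 10 → go right; 29 < 30 → go left; 29 > 25 → go right. Place as right child of 25.
Insert 40: 40 > 32 → go right; 40 > 36 → go right; 40 < 42 → go left. Place as left child of 42.
Insert 24: 24 < 32 → go left; 24 > 6 → go right; 24 > 10 → go right; 24 < 30 → go left; 24 < 25 → go left. Place as left child of 25.
Insert 14: 14 < 32 → go left; 14 > 6 → go right; 14 > 10 → go right; 14 < 30 → go left; 14 < 25 → go left; 14 < 24 → go left. Place as left child of 24.
Insert 45: 45 > 32 → go right; 45 > 36 → go right; 45 > 42 → go right; 45 < 63 → go left. Place as left child of 63.
Insert 52: 52 > 32 → go right; 52 > 36 → go right; 52 > 42 → go right; 52 < 63 → go left; 52 > 45 → go right. Place as right child of 45.
Insert 19: 19 < 32 → go left; 19 > 6 → go right; 19 > 10 → go right; 19 < 30 → go left; 19 < 25 → go left; 19 < 24 → go left; 19 > 14 → go right. Place as right child of 14.
Insert 22: 22 < 32 → go left; 22 > 6 → go right; 22 > 10 → go right; 22 < 30 → go left; 22 < 25 → go left; 22 < 24 → go left; 22 > 14 → go right; 22 > 19 → go right. Place as right child of 19.
Insert 57: 57 > 32 → go right; 57 > 36 → go right; 57 > 42 → go right; 57 < 63 → go left; 57 > 45 → go right; 57 > 52 → go right. Place as right child of 52.
Insert 46: 46 > 32 → go right; 46 > 36 → go right; 46 > 42 → go right; 46 < 63 → go left; 46 > 45 → go right; 46 < 52 → go left. Place as left child of 52.

32 36 42 40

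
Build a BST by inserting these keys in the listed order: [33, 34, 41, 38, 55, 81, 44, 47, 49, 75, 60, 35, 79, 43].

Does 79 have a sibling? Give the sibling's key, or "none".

Insert 33: tree is empty, so 33 becomes the root.
Insert 34: 34 > 33 → go right. Place as right child of 33.
Insert 41: 41 > 33 → go right; 41 > 34 → go right. Place as right child of 34.
Insert 38: 38 > 33 → go right; 38 > 34 → go right; 38 < 41 → go left. Place as left child of 41.
Insert 55: 55 > 33 → go right; 55 > 34 → go right; 55 > 41 → go right. Place as right child of 41.
Insert 81: 81 > 33 → go right; 81 > 34 → go right; 81 > 41 → go right; 81 > 55 → go right. Place as right child of 55.
Insert 44: 44 > 33 → go right; 44 > 34 → go right; 44 > 41 → go right; 44 < 55 → go left. Place as left child of 55.
Insert 47: 47 > 33 → go right; 47 > 34 → go right; 47 > 41 → go right; 47 < 55 → go left; 47 > 44 → go right. Place as right child of 44.
Insert 49: 49 > 33 → go right; 49 > 34 → go right; 49 > 41 → go right; 49 < 55 → go left; 49 > 44 → go right; 49 > 47 → go right. Place as right child of 47.
Insert 75: 75 > 33 → go right; 75 > 34 → go right; 75 > 41 → go right; 75 > 55 → go right; 75 < 81 → go left. Place as left child of 81.
Insert 60: 60 > 33 → go right; 60 > 34 → go right; 60 > 41 → go right; 60 > 55 → go right; 60 < 81 → go left; 60 < 75 → go left. Place as left child of 75.
Insert 35: 35 > 33 → go right; 35 > 34 → go right; 35 < 41 → go left; 35 < 38 → go left. Place as left child of 38.
Insert 79: 79 > 33 → go right; 79 > 34 → go right; 79 > 41 → go right; 79 > 55 → go right; 79 < 81 → go left; 79 > 75 → go right. Place as right child of 75.
Insert 43: 43 > 33 → go right; 43 > 34 → go right; 43 > 41 → go right; 43 < 55 → go left; 43 < 44 → go left. Place as left child of 44.

79's parent is 75; the other child of 75 is 60.

60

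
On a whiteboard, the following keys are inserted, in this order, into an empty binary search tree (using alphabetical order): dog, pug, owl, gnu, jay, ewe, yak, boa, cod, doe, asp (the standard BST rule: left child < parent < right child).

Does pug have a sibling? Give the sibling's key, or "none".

boa

Insert dog: tree is empty, so dog becomes the root.
Insert pug: pug > dog → go right. Place as right child of dog.
Insert owl: owl > dog → go right; owl < pug → go left. Place as left child of pug.
Insert gnu: gnu > dog → go right; gnu < pug → go left; gnu < owl → go left. Place as left child of owl.
Insert jay: jay > dog → go right; jay < pug → go left; jay < owl → go left; jay > gnu → go right. Place as right child of gnu.
Insert ewe: ewe > dog → go right; ewe < pug → go left; ewe < owl → go left; ewe < gnu → go left. Place as left child of gnu.
Insert yak: yak > dog → go right; yak > pug → go right. Place as right child of pug.
Insert boa: boa < dog → go left. Place as left child of dog.
Insert cod: cod < dog → go left; cod > boa → go right. Place as right child of boa.
Insert doe: doe < dog → go left; doe > boa → go right; doe > cod → go right. Place as right child of cod.
Insert asp: asp < dog → go left; asp < boa → go left. Place as left child of boa.

pug's parent is dog; the other child of dog is boa.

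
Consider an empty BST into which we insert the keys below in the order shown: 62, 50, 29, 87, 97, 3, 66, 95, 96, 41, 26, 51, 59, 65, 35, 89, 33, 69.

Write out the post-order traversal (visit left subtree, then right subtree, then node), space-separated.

62: root
50: left child of 62 (depth 1)
29: left child of 50 (depth 2)
87: right child of 62 (depth 1)
97: right child of 87 (depth 2)
3: left child of 29 (depth 3)
66: left child of 87 (depth 2)
95: left child of 97 (depth 3)
96: right child of 95 (depth 4)
41: right child of 29 (depth 3)
26: right child of 3 (depth 4)
51: right child of 50 (depth 2)
59: right child of 51 (depth 3)
65: left child of 66 (depth 3)
35: left child of 41 (depth 4)
89: left child of 95 (depth 4)
33: left child of 35 (depth 5)
69: right child of 66 (depth 3)

26 3 33 35 41 29 59 51 50 65 69 66 89 96 95 97 87 62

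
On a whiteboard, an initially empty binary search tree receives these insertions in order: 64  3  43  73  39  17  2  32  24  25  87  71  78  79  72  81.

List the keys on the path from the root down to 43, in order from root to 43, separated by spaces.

64: root
3: left child of 64 (depth 1)
43: right child of 3 (depth 2)
73: right child of 64 (depth 1)
39: left child of 43 (depth 3)
17: left child of 39 (depth 4)
2: left child of 3 (depth 2)
32: right child of 17 (depth 5)
24: left child of 32 (depth 6)
25: right child of 24 (depth 7)
87: right child of 73 (depth 2)
71: left child of 73 (depth 2)
78: left child of 87 (depth 3)
79: right child of 78 (depth 4)
72: right child of 71 (depth 3)
81: right child of 79 (depth 5)

64 3 43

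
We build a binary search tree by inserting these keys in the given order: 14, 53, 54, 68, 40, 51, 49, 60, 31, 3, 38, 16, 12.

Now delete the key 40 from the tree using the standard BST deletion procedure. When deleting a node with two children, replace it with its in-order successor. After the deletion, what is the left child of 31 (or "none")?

Insert 14: tree is empty, so 14 becomes the root.
Insert 53: 53 > 14 → go right. Place as right child of 14.
Insert 54: 54 > 14 → go right; 54 > 53 → go right. Place as right child of 53.
Insert 68: 68 > 14 → go right; 68 > 53 → go right; 68 > 54 → go right. Place as right child of 54.
Insert 40: 40 > 14 → go right; 40 < 53 → go left. Place as left child of 53.
Insert 51: 51 > 14 → go right; 51 < 53 → go left; 51 > 40 → go right. Place as right child of 40.
Insert 49: 49 > 14 → go right; 49 < 53 → go left; 49 > 40 → go right; 49 < 51 → go left. Place as left child of 51.
Insert 60: 60 > 14 → go right; 60 > 53 → go right; 60 > 54 → go right; 60 < 68 → go left. Place as left child of 68.
Insert 31: 31 > 14 → go right; 31 < 53 → go left; 31 < 40 → go left. Place as left child of 40.
Insert 3: 3 < 14 → go left. Place as left child of 14.
Insert 38: 38 > 14 → go right; 38 < 53 → go left; 38 < 40 → go left; 38 > 31 → go right. Place as right child of 31.
Insert 16: 16 > 14 → go right; 16 < 53 → go left; 16 < 40 → go left; 16 < 31 → go left. Place as left child of 31.
Insert 12: 12 < 14 → go left; 12 > 3 → go right. Place as right child of 3.

Delete 40 (two children — replace with in-order successor).
After deletion, 31's left child: 16.

16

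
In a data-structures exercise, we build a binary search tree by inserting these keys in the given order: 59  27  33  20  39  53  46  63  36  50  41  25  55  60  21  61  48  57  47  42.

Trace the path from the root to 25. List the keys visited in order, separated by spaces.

59: root
27: left child of 59 (depth 1)
33: right child of 27 (depth 2)
20: left child of 27 (depth 2)
39: right child of 33 (depth 3)
53: right child of 39 (depth 4)
46: left child of 53 (depth 5)
63: right child of 59 (depth 1)
36: left child of 39 (depth 4)
50: right child of 46 (depth 6)
41: left child of 46 (depth 6)
25: right child of 20 (depth 3)
55: right child of 53 (depth 5)
60: left child of 63 (depth 2)
21: left child of 25 (depth 4)
61: right child of 60 (depth 3)
48: left child of 50 (depth 7)
57: right child of 55 (depth 6)
47: left child of 48 (depth 8)
42: right child of 41 (depth 7)

59 27 20 25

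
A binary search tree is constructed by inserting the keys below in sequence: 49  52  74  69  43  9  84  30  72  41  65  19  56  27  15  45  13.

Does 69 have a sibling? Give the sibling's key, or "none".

84

49: root
52: right child of 49 (depth 1)
74: right child of 52 (depth 2)
69: left child of 74 (depth 3)
43: left child of 49 (depth 1)
9: left child of 43 (depth 2)
84: right child of 74 (depth 3)
30: right child of 9 (depth 3)
72: right child of 69 (depth 4)
41: right child of 30 (depth 4)
65: left child of 69 (depth 4)
19: left child of 30 (depth 4)
56: left child of 65 (depth 5)
27: right child of 19 (depth 5)
15: left child of 19 (depth 5)
45: right child of 43 (depth 2)
13: left child of 15 (depth 6)

69's parent is 74; the other child of 74 is 84.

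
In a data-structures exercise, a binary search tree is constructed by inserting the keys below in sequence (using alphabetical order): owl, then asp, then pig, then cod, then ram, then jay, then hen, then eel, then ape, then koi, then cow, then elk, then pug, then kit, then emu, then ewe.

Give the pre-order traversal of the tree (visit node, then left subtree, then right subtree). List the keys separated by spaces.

owl asp ape cod jay hen eel cow elk emu ewe koi kit pig ram pug

Insert owl: tree is empty, so owl becomes the root.
Insert asp: asp < owl → go left. Place as left child of owl.
Insert pig: pig > owl → go right. Place as right child of owl.
Insert cod: cod < owl → go left; cod > asp → go right. Place as right child of asp.
Insert ram: ram > owl → go right; ram > pig → go right. Place as right child of pig.
Insert jay: jay < owl → go left; jay > asp → go right; jay > cod → go right. Place as right child of cod.
Insert hen: hen < owl → go left; hen > asp → go right; hen > cod → go right; hen < jay → go left. Place as left child of jay.
Insert eel: eel < owl → go left; eel > asp → go right; eel > cod → go right; eel < jay → go left; eel < hen → go left. Place as left child of hen.
Insert ape: ape < owl → go left; ape < asp → go left. Place as left child of asp.
Insert koi: koi < owl → go left; koi > asp → go right; koi > cod → go right; koi > jay → go right. Place as right child of jay.
Insert cow: cow < owl → go left; cow > asp → go right; cow > cod → go right; cow < jay → go left; cow < hen → go left; cow < eel → go left. Place as left child of eel.
Insert elk: elk < owl → go left; elk > asp → go right; elk > cod → go right; elk < jay → go left; elk < hen → go left; elk > eel → go right. Place as right child of eel.
Insert pug: pug > owl → go right; pug > pig → go right; pug < ram → go left. Place as left child of ram.
Insert kit: kit < owl → go left; kit > asp → go right; kit > cod → go right; kit > jay → go right; kit < koi → go left. Place as left child of koi.
Insert emu: emu < owl → go left; emu > asp → go right; emu > cod → go right; emu < jay → go left; emu < hen → go left; emu > eel → go right; emu > elk → go right. Place as right child of elk.
Insert ewe: ewe < owl → go left; ewe > asp → go right; ewe > cod → go right; ewe < jay → go left; ewe < hen → go left; ewe > eel → go right; ewe > elk → go right; ewe > emu → go right. Place as right child of emu.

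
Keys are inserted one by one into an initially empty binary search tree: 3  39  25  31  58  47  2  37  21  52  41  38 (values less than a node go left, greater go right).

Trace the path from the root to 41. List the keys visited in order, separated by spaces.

Resulting structure (node: left, right):
  3: L=2, R=39
  39: L=25, R=58
  25: L=21, R=31
  31: L=–, R=37
  58: L=47, R=–
  47: L=41, R=52
  2: L=–, R=–
  37: L=–, R=38
  21: L=–, R=–
  52: L=–, R=–
  41: L=–, R=–
  38: L=–, R=–

3 39 58 47 41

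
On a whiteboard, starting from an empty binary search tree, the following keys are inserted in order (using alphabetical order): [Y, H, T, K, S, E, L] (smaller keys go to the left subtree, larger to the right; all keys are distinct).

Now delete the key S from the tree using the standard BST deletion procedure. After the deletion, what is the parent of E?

Insert Y: tree is empty, so Y becomes the root.
Insert H: H < Y → go left. Place as left child of Y.
Insert T: T < Y → go left; T > H → go right. Place as right child of H.
Insert K: K < Y → go left; K > H → go right; K < T → go left. Place as left child of T.
Insert S: S < Y → go left; S > H → go right; S < T → go left; S > K → go right. Place as right child of K.
Insert E: E < Y → go left; E < H → go left. Place as left child of H.
Insert L: L < Y → go left; L > H → go right; L < T → go left; L > K → go right; L < S → go left. Place as left child of S.

Delete S (at most one child — splice it out).
After deletion, E's parent is H.

H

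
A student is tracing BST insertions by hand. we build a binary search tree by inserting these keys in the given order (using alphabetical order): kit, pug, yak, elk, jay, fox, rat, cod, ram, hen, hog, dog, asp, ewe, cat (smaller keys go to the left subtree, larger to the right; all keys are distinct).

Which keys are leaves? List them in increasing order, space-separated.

cat dog ewe hog ram

Resulting structure (node: left, right):
  kit: L=elk, R=pug
  pug: L=–, R=yak
  yak: L=rat, R=–
  elk: L=cod, R=jay
  jay: L=fox, R=–
  fox: L=ewe, R=hen
  rat: L=ram, R=–
  cod: L=asp, R=dog
  ram: L=–, R=–
  hen: L=–, R=hog
  hog: L=–, R=–
  dog: L=–, R=–
  asp: L=–, R=cat
  ewe: L=–, R=–
  cat: L=–, R=–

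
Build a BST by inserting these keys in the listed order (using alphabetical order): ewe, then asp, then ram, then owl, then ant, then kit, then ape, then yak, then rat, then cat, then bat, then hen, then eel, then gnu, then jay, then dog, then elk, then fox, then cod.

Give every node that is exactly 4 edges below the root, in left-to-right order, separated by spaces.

dog elk hen

Resulting structure (node: left, right):
  ewe: L=asp, R=ram
  asp: L=ant, R=cat
  ram: L=owl, R=yak
  owl: L=kit, R=–
  ant: L=–, R=ape
  kit: L=hen, R=–
  ape: L=–, R=–
  yak: L=rat, R=–
  rat: L=–, R=–
  cat: L=bat, R=eel
  bat: L=–, R=–
  hen: L=gnu, R=jay
  eel: L=dog, R=elk
  gnu: L=fox, R=–
  jay: L=–, R=–
  dog: L=cod, R=–
  elk: L=–, R=–
  fox: L=–, R=–
  cod: L=–, R=–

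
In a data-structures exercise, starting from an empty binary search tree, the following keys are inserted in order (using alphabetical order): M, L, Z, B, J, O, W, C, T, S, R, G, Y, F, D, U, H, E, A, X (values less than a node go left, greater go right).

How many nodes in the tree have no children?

M: root
L: left child of M (depth 1)
Z: right child of M (depth 1)
B: left child of L (depth 2)
J: right child of B (depth 3)
O: left child of Z (depth 2)
W: right child of O (depth 3)
C: left child of J (depth 4)
T: left child of W (depth 4)
S: left child of T (depth 5)
R: left child of S (depth 6)
G: right child of C (depth 5)
Y: right child of W (depth 4)
F: left child of G (depth 6)
D: left child of F (depth 7)
U: right child of T (depth 5)
H: right child of G (depth 6)
E: right child of D (depth 8)
A: left child of B (depth 3)
X: left child of Y (depth 5)

Leaves: A, E, H, R, U, X — 6 in total.

6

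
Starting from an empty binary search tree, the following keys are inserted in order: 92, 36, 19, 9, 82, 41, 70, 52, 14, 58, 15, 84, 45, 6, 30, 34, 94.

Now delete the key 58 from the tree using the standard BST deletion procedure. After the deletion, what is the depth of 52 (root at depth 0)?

92: root
36: left child of 92 (depth 1)
19: left child of 36 (depth 2)
9: left child of 19 (depth 3)
82: right child of 36 (depth 2)
41: left child of 82 (depth 3)
70: right child of 41 (depth 4)
52: left child of 70 (depth 5)
14: right child of 9 (depth 4)
58: right child of 52 (depth 6)
15: right child of 14 (depth 5)
84: right child of 82 (depth 3)
45: left child of 52 (depth 6)
6: left child of 9 (depth 4)
30: right child of 19 (depth 3)
34: right child of 30 (depth 4)
94: right child of 92 (depth 1)

Delete 58 (at most one child — splice it out).
After deletion, path to 52: 92 → 36 → 82 → 41 → 70 → 52.

5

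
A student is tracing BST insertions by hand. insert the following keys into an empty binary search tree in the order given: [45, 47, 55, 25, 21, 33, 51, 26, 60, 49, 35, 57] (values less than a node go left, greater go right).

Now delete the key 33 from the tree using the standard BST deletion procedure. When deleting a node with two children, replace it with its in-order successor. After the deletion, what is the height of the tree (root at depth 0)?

4

Resulting structure (node: left, right):
  45: L=25, R=47
  47: L=–, R=55
  55: L=51, R=60
  25: L=21, R=33
  21: L=–, R=–
  33: L=26, R=35
  51: L=49, R=–
  26: L=–, R=–
  60: L=57, R=–
  49: L=–, R=–
  35: L=–, R=–
  57: L=–, R=–

Delete 33 (two children — replace with in-order successor).
After deletion, deepest node is 49 at depth 4.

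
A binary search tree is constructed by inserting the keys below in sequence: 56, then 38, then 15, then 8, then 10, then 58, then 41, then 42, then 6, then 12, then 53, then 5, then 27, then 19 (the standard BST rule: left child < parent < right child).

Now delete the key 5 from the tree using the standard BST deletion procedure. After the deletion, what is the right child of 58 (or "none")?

none

56: root
38: left child of 56 (depth 1)
15: left child of 38 (depth 2)
8: left child of 15 (depth 3)
10: right child of 8 (depth 4)
58: right child of 56 (depth 1)
41: right child of 38 (depth 2)
42: right child of 41 (depth 3)
6: left child of 8 (depth 4)
12: right child of 10 (depth 5)
53: right child of 42 (depth 4)
5: left child of 6 (depth 5)
27: right child of 15 (depth 3)
19: left child of 27 (depth 4)

Delete 5 (at most one child — splice it out).
After deletion, 58's right child: none.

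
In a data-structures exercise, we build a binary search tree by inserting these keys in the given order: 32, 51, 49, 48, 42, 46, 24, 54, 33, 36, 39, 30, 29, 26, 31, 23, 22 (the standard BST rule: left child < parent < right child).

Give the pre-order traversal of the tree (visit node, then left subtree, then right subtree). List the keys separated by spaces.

32 24 23 22 30 29 26 31 51 49 48 42 33 36 39 46 54

Insert 32: tree is empty, so 32 becomes the root.
Insert 51: 51 > 32 → go right. Place as right child of 32.
Insert 49: 49 > 32 → go right; 49 < 51 → go left. Place as left child of 51.
Insert 48: 48 > 32 → go right; 48 < 51 → go left; 48 < 49 → go left. Place as left child of 49.
Insert 42: 42 > 32 → go right; 42 < 51 → go left; 42 < 49 → go left; 42 < 48 → go left. Place as left child of 48.
Insert 46: 46 > 32 → go right; 46 < 51 → go left; 46 < 49 → go left; 46 < 48 → go left; 46 > 42 → go right. Place as right child of 42.
Insert 24: 24 < 32 → go left. Place as left child of 32.
Insert 54: 54 > 32 → go right; 54 > 51 → go right. Place as right child of 51.
Insert 33: 33 > 32 → go right; 33 < 51 → go left; 33 < 49 → go left; 33 < 48 → go left; 33 < 42 → go left. Place as left child of 42.
Insert 36: 36 > 32 → go right; 36 < 51 → go left; 36 < 49 → go left; 36 < 48 → go left; 36 < 42 → go left; 36 > 33 → go right. Place as right child of 33.
Insert 39: 39 > 32 → go right; 39 < 51 → go left; 39 < 49 → go left; 39 < 48 → go left; 39 < 42 → go left; 39 > 33 → go right; 39 > 36 → go right. Place as right child of 36.
Insert 30: 30 < 32 → go left; 30 > 24 → go right. Place as right child of 24.
Insert 29: 29 < 32 → go left; 29 > 24 → go right; 29 < 30 → go left. Place as left child of 30.
Insert 26: 26 < 32 → go left; 26 > 24 → go right; 26 < 30 → go left; 26 < 29 → go left. Place as left child of 29.
Insert 31: 31 < 32 → go left; 31 > 24 → go right; 31 > 30 → go right. Place as right child of 30.
Insert 23: 23 < 32 → go left; 23 < 24 → go left. Place as left child of 24.
Insert 22: 22 < 32 → go left; 22 < 24 → go left; 22 < 23 → go left. Place as left child of 23.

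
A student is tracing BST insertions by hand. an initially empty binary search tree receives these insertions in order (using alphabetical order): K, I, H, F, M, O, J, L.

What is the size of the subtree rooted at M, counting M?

3

Resulting structure (node: left, right):
  K: L=I, R=M
  I: L=H, R=J
  H: L=F, R=–
  F: L=–, R=–
  M: L=L, R=O
  O: L=–, R=–
  J: L=–, R=–
  L: L=–, R=–

Subtree rooted at M contains: M, L, O — 3 nodes.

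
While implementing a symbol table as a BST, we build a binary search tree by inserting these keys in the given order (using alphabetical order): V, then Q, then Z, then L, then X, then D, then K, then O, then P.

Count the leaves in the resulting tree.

Insert V: tree is empty, so V becomes the root.
Insert Q: Q < V → go left. Place as left child of V.
Insert Z: Z > V → go right. Place as right child of V.
Insert L: L < V → go left; L < Q → go left. Place as left child of Q.
Insert X: X > V → go right; X < Z → go left. Place as left child of Z.
Insert D: D < V → go left; D < Q → go left; D < L → go left. Place as left child of L.
Insert K: K < V → go left; K < Q → go left; K < L → go left; K > D → go right. Place as right child of D.
Insert O: O < V → go left; O < Q → go left; O > L → go right. Place as right child of L.
Insert P: P < V → go left; P < Q → go left; P > L → go right; P > O → go right. Place as right child of O.

Leaves: K, P, X — 3 in total.

3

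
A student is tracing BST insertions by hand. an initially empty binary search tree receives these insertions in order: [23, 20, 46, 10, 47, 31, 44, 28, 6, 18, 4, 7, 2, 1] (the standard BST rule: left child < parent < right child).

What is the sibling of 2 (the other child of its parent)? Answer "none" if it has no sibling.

none

23: root
20: left child of 23 (depth 1)
46: right child of 23 (depth 1)
10: left child of 20 (depth 2)
47: right child of 46 (depth 2)
31: left child of 46 (depth 2)
44: right child of 31 (depth 3)
28: left child of 31 (depth 3)
6: left child of 10 (depth 3)
18: right child of 10 (depth 3)
4: left child of 6 (depth 4)
7: right child of 6 (depth 4)
2: left child of 4 (depth 5)
1: left child of 2 (depth 6)

2's parent is 4, which has only one child.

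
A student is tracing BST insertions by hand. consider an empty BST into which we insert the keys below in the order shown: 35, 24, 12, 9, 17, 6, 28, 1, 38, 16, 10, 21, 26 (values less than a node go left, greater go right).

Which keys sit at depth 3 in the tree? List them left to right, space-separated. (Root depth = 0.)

9 17 26

Insert 35: tree is empty, so 35 becomes the root.
Insert 24: 24 < 35 → go left. Place as left child of 35.
Insert 12: 12 < 35 → go left; 12 < 24 → go left. Place as left child of 24.
Insert 9: 9 < 35 → go left; 9 < 24 → go left; 9 < 12 → go left. Place as left child of 12.
Insert 17: 17 < 35 → go left; 17 < 24 → go left; 17 > 12 → go right. Place as right child of 12.
Insert 6: 6 < 35 → go left; 6 < 24 → go left; 6 < 12 → go left; 6 < 9 → go left. Place as left child of 9.
Insert 28: 28 < 35 → go left; 28 > 24 → go right. Place as right child of 24.
Insert 1: 1 < 35 → go left; 1 < 24 → go left; 1 < 12 → go left; 1 < 9 → go left; 1 < 6 → go left. Place as left child of 6.
Insert 38: 38 > 35 → go right. Place as right child of 35.
Insert 16: 16 < 35 → go left; 16 < 24 → go left; 16 > 12 → go right; 16 < 17 → go left. Place as left child of 17.
Insert 10: 10 < 35 → go left; 10 < 24 → go left; 10 < 12 → go left; 10 > 9 → go right. Place as right child of 9.
Insert 21: 21 < 35 → go left; 21 < 24 → go left; 21 > 12 → go right; 21 > 17 → go right. Place as right child of 17.
Insert 26: 26 < 35 → go left; 26 > 24 → go right; 26 < 28 → go left. Place as left child of 28.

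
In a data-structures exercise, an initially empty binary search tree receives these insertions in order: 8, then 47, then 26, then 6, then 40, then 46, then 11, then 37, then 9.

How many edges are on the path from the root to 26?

8: root
47: right child of 8 (depth 1)
26: left child of 47 (depth 2)
6: left child of 8 (depth 1)
40: right child of 26 (depth 3)
46: right child of 40 (depth 4)
11: left child of 26 (depth 3)
37: left child of 40 (depth 4)
9: left child of 11 (depth 4)

Path to 26: 8 → 47 → 26, which is 2 edges.

2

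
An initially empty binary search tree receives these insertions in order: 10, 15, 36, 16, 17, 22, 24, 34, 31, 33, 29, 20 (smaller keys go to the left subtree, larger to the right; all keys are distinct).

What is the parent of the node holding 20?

Resulting structure (node: left, right):
  10: L=–, R=15
  15: L=–, R=36
  36: L=16, R=–
  16: L=–, R=17
  17: L=–, R=22
  22: L=20, R=24
  24: L=–, R=34
  34: L=31, R=–
  31: L=29, R=33
  33: L=–, R=–
  29: L=–, R=–
  20: L=–, R=–

22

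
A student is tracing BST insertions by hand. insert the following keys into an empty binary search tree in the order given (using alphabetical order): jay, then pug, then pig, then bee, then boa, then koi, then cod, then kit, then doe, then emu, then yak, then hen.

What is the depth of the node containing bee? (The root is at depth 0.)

Insert jay: tree is empty, so jay becomes the root.
Insert pug: pug > jay → go right. Place as right child of jay.
Insert pig: pig > jay → go right; pig < pug → go left. Place as left child of pug.
Insert bee: bee < jay → go left. Place as left child of jay.
Insert boa: boa < jay → go left; boa > bee → go right. Place as right child of bee.
Insert koi: koi > jay → go right; koi < pug → go left; koi < pig → go left. Place as left child of pig.
Insert cod: cod < jay → go left; cod > bee → go right; cod > boa → go right. Place as right child of boa.
Insert kit: kit > jay → go right; kit < pug → go left; kit < pig → go left; kit < koi → go left. Place as left child of koi.
Insert doe: doe < jay → go left; doe > bee → go right; doe > boa → go right; doe > cod → go right. Place as right child of cod.
Insert emu: emu < jay → go left; emu > bee → go right; emu > boa → go right; emu > cod → go right; emu > doe → go right. Place as right child of doe.
Insert yak: yak > jay → go right; yak > pug → go right. Place as right child of pug.
Insert hen: hen < jay → go left; hen > bee → go right; hen > boa → go right; hen > cod → go right; hen > doe → go right; hen > emu → go right. Place as right child of emu.

Path to bee: jay → bee, which is 1 edge.

1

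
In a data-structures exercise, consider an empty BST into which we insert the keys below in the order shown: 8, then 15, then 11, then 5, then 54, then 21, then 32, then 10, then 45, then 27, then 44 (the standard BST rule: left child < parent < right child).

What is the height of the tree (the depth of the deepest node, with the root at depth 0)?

8: root
15: right child of 8 (depth 1)
11: left child of 15 (depth 2)
5: left child of 8 (depth 1)
54: right child of 15 (depth 2)
21: left child of 54 (depth 3)
32: right child of 21 (depth 4)
10: left child of 11 (depth 3)
45: right child of 32 (depth 5)
27: left child of 32 (depth 5)
44: left child of 45 (depth 6)

The deepest node is 44 at depth 6.

6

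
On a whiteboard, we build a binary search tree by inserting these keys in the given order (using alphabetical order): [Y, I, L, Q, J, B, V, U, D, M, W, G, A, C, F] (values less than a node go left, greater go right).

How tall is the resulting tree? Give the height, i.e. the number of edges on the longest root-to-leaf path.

5

Y: root
I: left child of Y (depth 1)
L: right child of I (depth 2)
Q: right child of L (depth 3)
J: left child of L (depth 3)
B: left child of I (depth 2)
V: right child of Q (depth 4)
U: left child of V (depth 5)
D: right child of B (depth 3)
M: left child of Q (depth 4)
W: right child of V (depth 5)
G: right child of D (depth 4)
A: left child of B (depth 3)
C: left child of D (depth 4)
F: left child of G (depth 5)

The deepest node is U at depth 5.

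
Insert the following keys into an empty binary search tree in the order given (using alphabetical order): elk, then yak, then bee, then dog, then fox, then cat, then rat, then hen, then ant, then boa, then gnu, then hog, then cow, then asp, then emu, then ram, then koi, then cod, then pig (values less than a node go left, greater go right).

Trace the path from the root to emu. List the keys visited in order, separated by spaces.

elk yak fox emu

Resulting structure (node: left, right):
  elk: L=bee, R=yak
  yak: L=fox, R=–
  bee: L=ant, R=dog
  dog: L=cat, R=–
  fox: L=emu, R=rat
  cat: L=boa, R=cow
  rat: L=hen, R=–
  hen: L=gnu, R=hog
  ant: L=–, R=asp
  boa: L=–, R=–
  gnu: L=–, R=–
  hog: L=–, R=ram
  cow: L=cod, R=–
  asp: L=–, R=–
  emu: L=–, R=–
  ram: L=koi, R=–
  koi: L=–, R=pig
  cod: L=–, R=–
  pig: L=–, R=–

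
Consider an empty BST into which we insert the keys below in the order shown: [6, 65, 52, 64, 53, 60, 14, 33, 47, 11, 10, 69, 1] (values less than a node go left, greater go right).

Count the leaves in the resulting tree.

6: root
65: right child of 6 (depth 1)
52: left child of 65 (depth 2)
64: right child of 52 (depth 3)
53: left child of 64 (depth 4)
60: right child of 53 (depth 5)
14: left child of 52 (depth 3)
33: right child of 14 (depth 4)
47: right child of 33 (depth 5)
11: left child of 14 (depth 4)
10: left child of 11 (depth 5)
69: right child of 65 (depth 2)
1: left child of 6 (depth 1)

Leaves: 1, 10, 47, 60, 69 — 5 in total.

5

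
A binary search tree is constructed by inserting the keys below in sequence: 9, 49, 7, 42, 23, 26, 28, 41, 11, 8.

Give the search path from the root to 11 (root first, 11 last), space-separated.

9 49 42 23 11

9: root
49: right child of 9 (depth 1)
7: left child of 9 (depth 1)
42: left child of 49 (depth 2)
23: left child of 42 (depth 3)
26: right child of 23 (depth 4)
28: right child of 26 (depth 5)
41: right child of 28 (depth 6)
11: left child of 23 (depth 4)
8: right child of 7 (depth 2)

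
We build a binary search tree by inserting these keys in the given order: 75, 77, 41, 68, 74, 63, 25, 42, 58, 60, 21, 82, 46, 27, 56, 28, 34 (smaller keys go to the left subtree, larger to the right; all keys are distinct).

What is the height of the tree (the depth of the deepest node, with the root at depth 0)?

7

Insert 75: tree is empty, so 75 becomes the root.
Insert 77: 77 > 75 → go right. Place as right child of 75.
Insert 41: 41 < 75 → go left. Place as left child of 75.
Insert 68: 68 < 75 → go left; 68 > 41 → go right. Place as right child of 41.
Insert 74: 74 < 75 → go left; 74 > 41 → go right; 74 > 68 → go right. Place as right child of 68.
Insert 63: 63 < 75 → go left; 63 > 41 → go right; 63 < 68 → go left. Place as left child of 68.
Insert 25: 25 < 75 → go left; 25 < 41 → go left. Place as left child of 41.
Insert 42: 42 < 75 → go left; 42 > 41 → go right; 42 < 68 → go left; 42 < 63 → go left. Place as left child of 63.
Insert 58: 58 < 75 → go left; 58 > 41 → go right; 58 < 68 → go left; 58 < 63 → go left; 58 > 42 → go right. Place as right child of 42.
Insert 60: 60 < 75 → go left; 60 > 41 → go right; 60 < 68 → go left; 60 < 63 → go left; 60 > 42 → go right; 60 > 58 → go right. Place as right child of 58.
Insert 21: 21 < 75 → go left; 21 < 41 → go left; 21 < 25 → go left. Place as left child of 25.
Insert 82: 82 > 75 → go right; 82 > 77 → go right. Place as right child of 77.
Insert 46: 46 < 75 → go left; 46 > 41 → go right; 46 < 68 → go left; 46 < 63 → go left; 46 > 42 → go right; 46 < 58 → go left. Place as left child of 58.
Insert 27: 27 < 75 → go left; 27 < 41 → go left; 27 > 25 → go right. Place as right child of 25.
Insert 56: 56 < 75 → go left; 56 > 41 → go right; 56 < 68 → go left; 56 < 63 → go left; 56 > 42 → go right; 56 < 58 → go left; 56 > 46 → go right. Place as right child of 46.
Insert 28: 28 < 75 → go left; 28 < 41 → go left; 28 > 25 → go right; 28 > 27 → go right. Place as right child of 27.
Insert 34: 34 < 75 → go left; 34 < 41 → go left; 34 > 25 → go right; 34 > 27 → go right; 34 > 28 → go right. Place as right child of 28.

The deepest node is 56 at depth 7.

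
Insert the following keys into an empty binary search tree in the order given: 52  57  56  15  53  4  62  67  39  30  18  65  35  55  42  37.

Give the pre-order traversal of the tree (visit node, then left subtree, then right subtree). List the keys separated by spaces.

52 15 4 39 30 18 35 37 42 57 56 53 55 62 67 65

Resulting structure (node: left, right):
  52: L=15, R=57
  57: L=56, R=62
  56: L=53, R=–
  15: L=4, R=39
  53: L=–, R=55
  4: L=–, R=–
  62: L=–, R=67
  67: L=65, R=–
  39: L=30, R=42
  30: L=18, R=35
  18: L=–, R=–
  65: L=–, R=–
  35: L=–, R=37
  55: L=–, R=–
  42: L=–, R=–
  37: L=–, R=–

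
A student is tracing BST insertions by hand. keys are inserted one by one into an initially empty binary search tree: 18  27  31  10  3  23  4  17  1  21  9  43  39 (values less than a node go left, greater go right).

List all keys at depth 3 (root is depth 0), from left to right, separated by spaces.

1 4 21 43

Insert 18: tree is empty, so 18 becomes the root.
Insert 27: 27 > 18 → go right. Place as right child of 18.
Insert 31: 31 > 18 → go right; 31 > 27 → go right. Place as right child of 27.
Insert 10: 10 < 18 → go left. Place as left child of 18.
Insert 3: 3 < 18 → go left; 3 < 10 → go left. Place as left child of 10.
Insert 23: 23 > 18 → go right; 23 < 27 → go left. Place as left child of 27.
Insert 4: 4 < 18 → go left; 4 < 10 → go left; 4 > 3 → go right. Place as right child of 3.
Insert 17: 17 < 18 → go left; 17 > 10 → go right. Place as right child of 10.
Insert 1: 1 < 18 → go left; 1 < 10 → go left; 1 < 3 → go left. Place as left child of 3.
Insert 21: 21 > 18 → go right; 21 < 27 → go left; 21 < 23 → go left. Place as left child of 23.
Insert 9: 9 < 18 → go left; 9 < 10 → go left; 9 > 3 → go right; 9 > 4 → go right. Place as right child of 4.
Insert 43: 43 > 18 → go right; 43 > 27 → go right; 43 > 31 → go right. Place as right child of 31.
Insert 39: 39 > 18 → go right; 39 > 27 → go right; 39 > 31 → go right; 39 < 43 → go left. Place as left child of 43.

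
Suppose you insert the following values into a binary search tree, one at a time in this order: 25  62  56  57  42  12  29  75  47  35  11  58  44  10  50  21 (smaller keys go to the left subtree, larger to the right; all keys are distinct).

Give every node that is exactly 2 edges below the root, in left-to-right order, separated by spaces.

11 21 56 75

Resulting structure (node: left, right):
  25: L=12, R=62
  62: L=56, R=75
  56: L=42, R=57
  57: L=–, R=58
  42: L=29, R=47
  12: L=11, R=21
  29: L=–, R=35
  75: L=–, R=–
  47: L=44, R=50
  35: L=–, R=–
  11: L=10, R=–
  58: L=–, R=–
  44: L=–, R=–
  10: L=–, R=–
  50: L=–, R=–
  21: L=–, R=–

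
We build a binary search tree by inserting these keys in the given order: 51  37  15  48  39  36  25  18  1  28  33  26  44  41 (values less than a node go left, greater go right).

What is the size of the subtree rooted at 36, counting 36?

51: root
37: left child of 51 (depth 1)
15: left child of 37 (depth 2)
48: right child of 37 (depth 2)
39: left child of 48 (depth 3)
36: right child of 15 (depth 3)
25: left child of 36 (depth 4)
18: left child of 25 (depth 5)
1: left child of 15 (depth 3)
28: right child of 25 (depth 5)
33: right child of 28 (depth 6)
26: left child of 28 (depth 6)
44: right child of 39 (depth 4)
41: left child of 44 (depth 5)

Subtree rooted at 36 contains: 36, 25, 18, 28, 26, 33 — 6 nodes.

6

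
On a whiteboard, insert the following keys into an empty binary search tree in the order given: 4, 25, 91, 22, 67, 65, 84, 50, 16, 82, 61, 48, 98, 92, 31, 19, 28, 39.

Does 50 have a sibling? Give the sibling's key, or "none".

Resulting structure (node: left, right):
  4: L=–, R=25
  25: L=22, R=91
  91: L=67, R=98
  22: L=16, R=–
  67: L=65, R=84
  65: L=50, R=–
  84: L=82, R=–
  50: L=48, R=61
  16: L=–, R=19
  82: L=–, R=–
  61: L=–, R=–
  48: L=31, R=–
  98: L=92, R=–
  92: L=–, R=–
  31: L=28, R=39
  19: L=–, R=–
  28: L=–, R=–
  39: L=–, R=–

50's parent is 65, which has only one child.

none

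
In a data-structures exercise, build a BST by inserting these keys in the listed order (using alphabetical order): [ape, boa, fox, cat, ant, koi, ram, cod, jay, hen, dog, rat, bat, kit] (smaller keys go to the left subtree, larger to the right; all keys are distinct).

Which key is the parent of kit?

jay

ape: root
boa: right child of ape (depth 1)
fox: right child of boa (depth 2)
cat: left child of fox (depth 3)
ant: left child of ape (depth 1)
koi: right child of fox (depth 3)
ram: right child of koi (depth 4)
cod: right child of cat (depth 4)
jay: left child of koi (depth 4)
hen: left child of jay (depth 5)
dog: right child of cod (depth 5)
rat: right child of ram (depth 5)
bat: left child of boa (depth 2)
kit: right child of jay (depth 5)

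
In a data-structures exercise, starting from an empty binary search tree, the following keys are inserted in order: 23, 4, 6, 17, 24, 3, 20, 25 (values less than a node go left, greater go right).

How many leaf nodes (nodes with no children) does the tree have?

Insert 23: tree is empty, so 23 becomes the root.
Insert 4: 4 < 23 → go left. Place as left child of 23.
Insert 6: 6 < 23 → go left; 6 > 4 → go right. Place as right child of 4.
Insert 17: 17 < 23 → go left; 17 > 4 → go right; 17 > 6 → go right. Place as right child of 6.
Insert 24: 24 > 23 → go right. Place as right child of 23.
Insert 3: 3 < 23 → go left; 3 < 4 → go left. Place as left child of 4.
Insert 20: 20 < 23 → go left; 20 > 4 → go right; 20 > 6 → go right; 20 > 17 → go right. Place as right child of 17.
Insert 25: 25 > 23 → go right; 25 > 24 → go right. Place as right child of 24.

Leaves: 3, 20, 25 — 3 in total.

3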